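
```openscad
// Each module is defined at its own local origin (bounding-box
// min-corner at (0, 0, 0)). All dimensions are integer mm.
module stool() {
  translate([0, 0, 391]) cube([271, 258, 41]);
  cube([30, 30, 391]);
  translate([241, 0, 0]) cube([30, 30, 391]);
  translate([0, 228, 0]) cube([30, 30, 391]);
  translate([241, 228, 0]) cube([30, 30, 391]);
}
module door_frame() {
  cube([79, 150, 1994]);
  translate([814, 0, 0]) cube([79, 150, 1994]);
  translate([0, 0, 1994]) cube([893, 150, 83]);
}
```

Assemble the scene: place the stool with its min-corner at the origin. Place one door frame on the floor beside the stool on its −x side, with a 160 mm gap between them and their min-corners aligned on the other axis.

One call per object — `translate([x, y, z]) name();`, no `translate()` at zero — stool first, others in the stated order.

stool();
translate([-1053, 0, 0]) door_frame();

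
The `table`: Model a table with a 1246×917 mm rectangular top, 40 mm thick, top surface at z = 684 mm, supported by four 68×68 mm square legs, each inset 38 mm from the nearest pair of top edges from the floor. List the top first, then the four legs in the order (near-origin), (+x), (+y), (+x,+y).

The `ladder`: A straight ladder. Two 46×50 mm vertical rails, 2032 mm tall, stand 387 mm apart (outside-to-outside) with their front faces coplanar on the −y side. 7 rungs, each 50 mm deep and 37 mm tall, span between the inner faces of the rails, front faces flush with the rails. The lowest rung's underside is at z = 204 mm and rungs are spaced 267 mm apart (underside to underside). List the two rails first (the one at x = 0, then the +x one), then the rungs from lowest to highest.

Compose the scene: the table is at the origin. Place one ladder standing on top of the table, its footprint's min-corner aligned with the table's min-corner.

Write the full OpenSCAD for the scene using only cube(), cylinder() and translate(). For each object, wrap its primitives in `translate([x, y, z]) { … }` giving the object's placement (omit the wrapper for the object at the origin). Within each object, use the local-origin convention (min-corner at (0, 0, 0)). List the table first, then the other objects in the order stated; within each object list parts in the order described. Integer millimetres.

translate([0, 0, 644]) cube([1246, 917, 40]);
translate([38, 38, 0]) cube([68, 68, 644]);
translate([1140, 38, 0]) cube([68, 68, 644]);
translate([38, 811, 0]) cube([68, 68, 644]);
translate([1140, 811, 0]) cube([68, 68, 644]);
translate([0, 0, 684]) {
  cube([46, 50, 2032]);
  translate([341, 0, 0]) cube([46, 50, 2032]);
  translate([46, 0, 204]) cube([295, 50, 37]);
  translate([46, 0, 471]) cube([295, 50, 37]);
  translate([46, 0, 738]) cube([295, 50, 37]);
  translate([46, 0, 1005]) cube([295, 50, 37]);
  translate([46, 0, 1272]) cube([295, 50, 37]);
  translate([46, 0, 1539]) cube([295, 50, 37]);
  translate([46, 0, 1806]) cube([295, 50, 37]);
}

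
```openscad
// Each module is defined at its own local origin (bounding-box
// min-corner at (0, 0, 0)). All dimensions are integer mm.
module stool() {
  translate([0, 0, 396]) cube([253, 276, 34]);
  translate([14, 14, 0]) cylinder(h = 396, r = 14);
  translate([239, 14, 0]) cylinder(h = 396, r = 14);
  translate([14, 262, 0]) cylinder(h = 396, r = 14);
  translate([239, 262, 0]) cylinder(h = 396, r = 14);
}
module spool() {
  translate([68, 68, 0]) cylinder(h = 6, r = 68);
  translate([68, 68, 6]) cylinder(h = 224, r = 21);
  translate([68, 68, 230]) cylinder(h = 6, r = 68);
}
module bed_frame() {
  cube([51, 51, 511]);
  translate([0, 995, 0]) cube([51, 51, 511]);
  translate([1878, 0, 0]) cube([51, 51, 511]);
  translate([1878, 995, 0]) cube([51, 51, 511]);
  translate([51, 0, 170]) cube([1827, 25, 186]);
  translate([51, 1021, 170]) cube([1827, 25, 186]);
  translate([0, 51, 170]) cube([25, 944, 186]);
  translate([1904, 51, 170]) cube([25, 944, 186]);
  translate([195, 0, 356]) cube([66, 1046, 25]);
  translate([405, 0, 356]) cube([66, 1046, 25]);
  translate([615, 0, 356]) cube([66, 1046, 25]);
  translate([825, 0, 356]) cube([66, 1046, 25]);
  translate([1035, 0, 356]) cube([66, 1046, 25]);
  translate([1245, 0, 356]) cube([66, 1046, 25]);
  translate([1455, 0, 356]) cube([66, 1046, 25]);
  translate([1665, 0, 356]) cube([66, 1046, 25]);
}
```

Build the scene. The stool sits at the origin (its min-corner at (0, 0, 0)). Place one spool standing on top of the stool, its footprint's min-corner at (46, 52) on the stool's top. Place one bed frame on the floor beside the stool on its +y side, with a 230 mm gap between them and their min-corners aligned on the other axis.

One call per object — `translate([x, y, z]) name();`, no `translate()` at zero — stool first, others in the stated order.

stool();
translate([46, 52, 430]) spool();
translate([0, 506, 0]) bed_frame();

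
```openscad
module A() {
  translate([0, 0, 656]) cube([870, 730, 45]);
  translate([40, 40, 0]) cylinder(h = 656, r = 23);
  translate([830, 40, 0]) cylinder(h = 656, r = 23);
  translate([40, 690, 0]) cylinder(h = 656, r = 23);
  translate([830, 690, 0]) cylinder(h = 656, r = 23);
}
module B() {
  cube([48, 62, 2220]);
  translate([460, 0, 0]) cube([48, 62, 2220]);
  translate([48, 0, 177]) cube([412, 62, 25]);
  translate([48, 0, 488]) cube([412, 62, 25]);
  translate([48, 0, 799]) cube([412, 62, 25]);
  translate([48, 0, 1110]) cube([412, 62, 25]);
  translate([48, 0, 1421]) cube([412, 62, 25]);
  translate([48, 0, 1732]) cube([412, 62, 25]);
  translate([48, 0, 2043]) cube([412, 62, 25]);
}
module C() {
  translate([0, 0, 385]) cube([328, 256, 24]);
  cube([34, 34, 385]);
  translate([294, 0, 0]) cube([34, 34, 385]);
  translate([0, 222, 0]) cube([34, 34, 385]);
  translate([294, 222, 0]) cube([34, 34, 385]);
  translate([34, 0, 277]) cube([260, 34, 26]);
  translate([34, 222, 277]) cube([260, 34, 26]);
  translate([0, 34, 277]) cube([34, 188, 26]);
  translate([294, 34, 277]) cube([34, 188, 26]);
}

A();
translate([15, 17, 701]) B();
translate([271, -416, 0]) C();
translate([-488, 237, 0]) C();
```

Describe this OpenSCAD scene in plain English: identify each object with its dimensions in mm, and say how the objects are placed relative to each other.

A is a rectangular dining table. The top is 870×730×45 mm with its upper surface at z = 701 mm. It stands on four round legs of 46 mm diameter, each leg's bounding box inset 17 mm from the nearest pair of top edges, running from the floor to the underside of the top.

B is a straight ladder. Two 48×62 mm vertical rails, 2220 mm tall, stand 508 mm apart (outside-to-outside) with their front faces coplanar on the −y side. 7 rungs, each 62 mm deep and 25 mm tall, span between the inner faces of the rails, front faces flush with the rails. The lowest rung's underside is at z = 177 mm and rungs are spaced 311 mm apart (underside to underside).

C is a simple wooden stool: a rectangular seat 328 mm (x) by 256 mm (y), 24 mm thick, top face at z = 409 mm, on four square legs, each 34×34 mm in cross-section. The legs rest on z = 0, each flush with a corner of the seat. Four stretchers, 34 mm wide and 26 mm tall, connect adjacent legs with their undersides at z = 277 mm, each running between the inner faces of the legs it joins and aligned with the legs' outer faces on the other axis.

The ladder is on top of the table. Two stools sit around the table at the −y, −x sides.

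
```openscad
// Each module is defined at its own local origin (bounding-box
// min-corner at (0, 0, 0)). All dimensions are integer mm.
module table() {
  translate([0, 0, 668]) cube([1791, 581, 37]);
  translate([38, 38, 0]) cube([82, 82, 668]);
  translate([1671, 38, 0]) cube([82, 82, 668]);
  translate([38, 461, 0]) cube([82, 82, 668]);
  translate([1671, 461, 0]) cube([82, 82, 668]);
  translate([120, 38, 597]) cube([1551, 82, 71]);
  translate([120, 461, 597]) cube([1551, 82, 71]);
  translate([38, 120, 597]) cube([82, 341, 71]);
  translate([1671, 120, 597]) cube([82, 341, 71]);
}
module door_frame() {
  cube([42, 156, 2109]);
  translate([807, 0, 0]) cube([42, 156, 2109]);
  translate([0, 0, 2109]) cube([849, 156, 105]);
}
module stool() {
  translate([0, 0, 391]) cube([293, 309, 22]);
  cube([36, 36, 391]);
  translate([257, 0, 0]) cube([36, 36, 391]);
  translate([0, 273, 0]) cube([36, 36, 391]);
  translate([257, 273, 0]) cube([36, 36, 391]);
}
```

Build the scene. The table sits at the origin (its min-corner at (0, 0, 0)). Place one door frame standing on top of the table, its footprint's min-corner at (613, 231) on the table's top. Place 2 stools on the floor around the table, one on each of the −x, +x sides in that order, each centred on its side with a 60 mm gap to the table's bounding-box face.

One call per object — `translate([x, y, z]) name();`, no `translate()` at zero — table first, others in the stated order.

table();
translate([613, 231, 705]) door_frame();
translate([-353, 136, 0]) stool();
translate([1851, 136, 0]) stool();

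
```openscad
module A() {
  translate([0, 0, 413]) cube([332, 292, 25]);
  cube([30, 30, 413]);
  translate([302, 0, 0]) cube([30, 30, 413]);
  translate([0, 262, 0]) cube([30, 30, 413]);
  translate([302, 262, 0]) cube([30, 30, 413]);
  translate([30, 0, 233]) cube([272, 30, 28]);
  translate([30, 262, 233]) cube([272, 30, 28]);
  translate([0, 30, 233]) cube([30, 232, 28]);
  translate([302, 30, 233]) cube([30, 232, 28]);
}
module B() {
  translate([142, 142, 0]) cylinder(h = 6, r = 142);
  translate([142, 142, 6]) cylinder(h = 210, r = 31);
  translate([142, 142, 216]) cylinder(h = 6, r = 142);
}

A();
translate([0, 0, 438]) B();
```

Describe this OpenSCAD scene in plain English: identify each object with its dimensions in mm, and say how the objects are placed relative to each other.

A is a four-legged stool. The seat is 332×292 mm, 25 mm thick, top at z = 438 mm. It stands on four square legs, each 30×30 mm in cross-section, from z = 0 to the seat underside, each flush with a corner of the seat. Four stretchers, 30 mm wide and 28 mm tall, connect adjacent legs with their undersides at z = 233 mm, each running between the inner faces of the legs it joins and aligned with the legs' outer faces on the other axis.

B is a spool: two coaxial disc flanges of radius 142 mm and thickness 6 mm, joined by a core cylinder of radius 31 mm and height 210 mm. The lower flange rests on z = 0 and the three cylinders share a vertical axis.

The spool is on top of the stool.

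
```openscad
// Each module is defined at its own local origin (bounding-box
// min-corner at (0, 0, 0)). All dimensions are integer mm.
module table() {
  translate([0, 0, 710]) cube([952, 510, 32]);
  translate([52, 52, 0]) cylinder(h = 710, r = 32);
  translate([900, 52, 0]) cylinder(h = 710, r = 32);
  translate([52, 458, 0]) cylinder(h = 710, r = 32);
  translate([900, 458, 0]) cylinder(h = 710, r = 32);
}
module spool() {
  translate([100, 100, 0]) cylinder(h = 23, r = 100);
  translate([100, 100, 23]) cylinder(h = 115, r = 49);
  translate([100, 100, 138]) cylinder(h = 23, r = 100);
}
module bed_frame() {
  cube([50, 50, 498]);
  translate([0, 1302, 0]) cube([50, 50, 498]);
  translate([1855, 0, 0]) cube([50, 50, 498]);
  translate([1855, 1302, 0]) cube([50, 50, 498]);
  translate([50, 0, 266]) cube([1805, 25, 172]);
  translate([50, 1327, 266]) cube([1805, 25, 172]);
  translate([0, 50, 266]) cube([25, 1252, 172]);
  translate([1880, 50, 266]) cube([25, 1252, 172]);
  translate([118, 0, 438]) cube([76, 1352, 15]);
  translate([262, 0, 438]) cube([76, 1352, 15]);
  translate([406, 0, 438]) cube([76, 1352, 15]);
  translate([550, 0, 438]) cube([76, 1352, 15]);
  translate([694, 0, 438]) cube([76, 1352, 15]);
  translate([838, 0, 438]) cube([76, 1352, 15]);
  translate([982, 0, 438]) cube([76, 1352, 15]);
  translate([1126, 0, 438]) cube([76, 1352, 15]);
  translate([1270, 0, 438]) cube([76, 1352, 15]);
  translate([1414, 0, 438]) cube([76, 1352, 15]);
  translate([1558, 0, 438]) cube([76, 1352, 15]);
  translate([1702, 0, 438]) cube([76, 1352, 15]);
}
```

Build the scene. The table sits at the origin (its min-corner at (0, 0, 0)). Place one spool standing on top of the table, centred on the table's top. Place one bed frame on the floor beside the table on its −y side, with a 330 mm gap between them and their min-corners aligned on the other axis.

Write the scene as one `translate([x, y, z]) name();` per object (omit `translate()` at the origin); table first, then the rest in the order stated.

table();
translate([376, 155, 742]) spool();
translate([0, -1682, 0]) bed_frame();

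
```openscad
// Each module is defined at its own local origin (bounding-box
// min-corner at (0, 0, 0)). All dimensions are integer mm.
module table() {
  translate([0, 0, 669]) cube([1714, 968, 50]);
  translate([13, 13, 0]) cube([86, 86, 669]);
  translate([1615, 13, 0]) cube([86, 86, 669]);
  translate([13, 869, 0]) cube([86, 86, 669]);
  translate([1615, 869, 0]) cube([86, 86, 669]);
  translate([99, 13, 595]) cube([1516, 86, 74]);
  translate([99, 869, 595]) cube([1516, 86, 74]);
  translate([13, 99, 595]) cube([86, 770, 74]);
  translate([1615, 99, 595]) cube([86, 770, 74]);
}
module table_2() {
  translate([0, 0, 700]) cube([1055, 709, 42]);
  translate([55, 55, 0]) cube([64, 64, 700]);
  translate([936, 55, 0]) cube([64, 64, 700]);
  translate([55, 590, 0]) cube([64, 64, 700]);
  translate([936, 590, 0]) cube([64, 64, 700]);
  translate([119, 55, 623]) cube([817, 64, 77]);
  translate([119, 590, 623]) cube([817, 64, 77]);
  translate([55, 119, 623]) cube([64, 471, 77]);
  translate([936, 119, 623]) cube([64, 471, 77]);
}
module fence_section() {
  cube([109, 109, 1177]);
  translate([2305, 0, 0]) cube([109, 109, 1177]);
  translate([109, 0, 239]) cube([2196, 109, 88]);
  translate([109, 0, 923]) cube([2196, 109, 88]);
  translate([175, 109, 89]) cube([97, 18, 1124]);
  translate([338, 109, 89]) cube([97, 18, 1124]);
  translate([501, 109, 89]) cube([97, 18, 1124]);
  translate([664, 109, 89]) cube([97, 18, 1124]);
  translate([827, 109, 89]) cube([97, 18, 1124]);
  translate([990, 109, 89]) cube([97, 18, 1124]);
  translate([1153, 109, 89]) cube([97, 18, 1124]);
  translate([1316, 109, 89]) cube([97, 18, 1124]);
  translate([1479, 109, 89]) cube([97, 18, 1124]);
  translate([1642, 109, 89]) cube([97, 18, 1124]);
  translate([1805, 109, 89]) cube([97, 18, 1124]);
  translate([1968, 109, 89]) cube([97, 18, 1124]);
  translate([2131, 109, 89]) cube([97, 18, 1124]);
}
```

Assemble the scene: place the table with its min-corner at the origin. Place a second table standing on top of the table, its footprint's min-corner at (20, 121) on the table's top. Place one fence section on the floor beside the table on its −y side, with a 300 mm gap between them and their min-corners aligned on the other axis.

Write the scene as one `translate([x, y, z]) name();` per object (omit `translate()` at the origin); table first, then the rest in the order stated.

table();
translate([20, 121, 719]) table_2();
translate([0, -427, 0]) fence_section();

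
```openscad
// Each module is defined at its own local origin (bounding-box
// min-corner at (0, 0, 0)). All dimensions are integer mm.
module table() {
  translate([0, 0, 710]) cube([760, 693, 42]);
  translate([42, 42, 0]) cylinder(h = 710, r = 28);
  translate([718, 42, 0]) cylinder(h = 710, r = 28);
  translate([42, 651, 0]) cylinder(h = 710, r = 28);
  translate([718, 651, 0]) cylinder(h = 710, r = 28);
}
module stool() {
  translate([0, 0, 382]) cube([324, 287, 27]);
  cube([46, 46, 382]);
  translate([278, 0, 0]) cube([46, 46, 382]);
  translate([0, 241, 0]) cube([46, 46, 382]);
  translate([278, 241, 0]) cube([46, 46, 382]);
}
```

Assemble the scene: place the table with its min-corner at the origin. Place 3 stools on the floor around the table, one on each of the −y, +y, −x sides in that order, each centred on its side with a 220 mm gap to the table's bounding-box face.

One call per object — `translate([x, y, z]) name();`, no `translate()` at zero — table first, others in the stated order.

table();
translate([218, -507, 0]) stool();
translate([218, 913, 0]) stool();
translate([-544, 203, 0]) stool();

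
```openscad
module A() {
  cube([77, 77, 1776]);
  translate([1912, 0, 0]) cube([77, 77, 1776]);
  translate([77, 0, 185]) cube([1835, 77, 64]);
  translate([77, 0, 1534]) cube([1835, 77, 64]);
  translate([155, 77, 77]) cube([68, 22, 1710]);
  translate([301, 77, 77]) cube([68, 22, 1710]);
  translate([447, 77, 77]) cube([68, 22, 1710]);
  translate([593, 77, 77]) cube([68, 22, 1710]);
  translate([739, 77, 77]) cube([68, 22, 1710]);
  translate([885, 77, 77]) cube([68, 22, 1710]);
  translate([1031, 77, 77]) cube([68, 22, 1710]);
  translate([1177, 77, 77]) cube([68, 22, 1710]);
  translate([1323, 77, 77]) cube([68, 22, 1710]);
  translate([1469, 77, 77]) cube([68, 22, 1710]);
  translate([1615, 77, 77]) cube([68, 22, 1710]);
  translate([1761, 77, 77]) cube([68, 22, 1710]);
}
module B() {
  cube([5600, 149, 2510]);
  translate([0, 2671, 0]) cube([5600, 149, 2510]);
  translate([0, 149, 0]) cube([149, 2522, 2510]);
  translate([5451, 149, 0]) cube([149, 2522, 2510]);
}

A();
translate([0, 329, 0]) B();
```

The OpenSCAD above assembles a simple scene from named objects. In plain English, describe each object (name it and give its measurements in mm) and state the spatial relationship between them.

A is a fence section. Two 77×77 mm posts, 1776 mm tall, stand on the floor with a clear span of 1835 mm between their inner faces. Two horizontal rails of 77×64 mm section span the gap between the posts with their undersides at z = 185 mm and z = 1534 mm, flush with the posts' −y face. 12 pickets, each 68 mm wide, 22 mm thick and 1710 mm tall, are fixed to the +y face of the rails with their bottoms at z = 77 mm, evenly spaced across the span with equal gaps (rounded down to the nearest mm) at the −x end and between each pair — any rounding remainder accumulates at the +x end.

B is a box-shaped house frame (walls only): outside footprint 5600×2820 mm, wall height 2510 mm, wall thickness 149 mm. The two y-facing walls run the full x-width; the two x-facing walls fit between the inner faces of the y-facing walls.

The house frame is on the floor beside the fence section on its +y side.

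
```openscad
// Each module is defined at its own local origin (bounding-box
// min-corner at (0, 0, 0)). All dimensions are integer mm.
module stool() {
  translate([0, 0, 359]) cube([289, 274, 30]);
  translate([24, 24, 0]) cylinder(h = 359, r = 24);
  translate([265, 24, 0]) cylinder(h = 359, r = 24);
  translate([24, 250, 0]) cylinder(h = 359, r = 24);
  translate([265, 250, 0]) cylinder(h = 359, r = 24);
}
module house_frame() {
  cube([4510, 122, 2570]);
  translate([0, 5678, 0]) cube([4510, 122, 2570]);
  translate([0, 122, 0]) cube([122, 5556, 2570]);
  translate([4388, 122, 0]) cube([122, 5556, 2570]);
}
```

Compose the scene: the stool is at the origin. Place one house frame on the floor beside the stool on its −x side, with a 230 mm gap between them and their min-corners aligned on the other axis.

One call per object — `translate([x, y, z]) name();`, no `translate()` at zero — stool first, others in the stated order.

stool();
translate([-4740, 0, 0]) house_frame();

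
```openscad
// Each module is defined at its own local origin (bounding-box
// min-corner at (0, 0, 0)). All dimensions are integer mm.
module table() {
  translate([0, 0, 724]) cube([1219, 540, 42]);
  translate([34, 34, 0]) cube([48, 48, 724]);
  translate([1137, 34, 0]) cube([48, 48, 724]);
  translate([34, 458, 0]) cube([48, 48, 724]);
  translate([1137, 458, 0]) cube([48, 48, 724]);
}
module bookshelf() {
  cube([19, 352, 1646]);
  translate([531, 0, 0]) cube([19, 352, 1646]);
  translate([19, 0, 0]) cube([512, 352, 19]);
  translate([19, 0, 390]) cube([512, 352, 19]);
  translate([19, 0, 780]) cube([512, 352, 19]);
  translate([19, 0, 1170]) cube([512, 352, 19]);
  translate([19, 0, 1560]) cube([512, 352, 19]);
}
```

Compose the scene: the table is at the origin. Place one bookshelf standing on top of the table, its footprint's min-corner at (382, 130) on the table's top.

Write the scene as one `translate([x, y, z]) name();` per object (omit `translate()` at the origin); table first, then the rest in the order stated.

table();
translate([382, 130, 766]) bookshelf();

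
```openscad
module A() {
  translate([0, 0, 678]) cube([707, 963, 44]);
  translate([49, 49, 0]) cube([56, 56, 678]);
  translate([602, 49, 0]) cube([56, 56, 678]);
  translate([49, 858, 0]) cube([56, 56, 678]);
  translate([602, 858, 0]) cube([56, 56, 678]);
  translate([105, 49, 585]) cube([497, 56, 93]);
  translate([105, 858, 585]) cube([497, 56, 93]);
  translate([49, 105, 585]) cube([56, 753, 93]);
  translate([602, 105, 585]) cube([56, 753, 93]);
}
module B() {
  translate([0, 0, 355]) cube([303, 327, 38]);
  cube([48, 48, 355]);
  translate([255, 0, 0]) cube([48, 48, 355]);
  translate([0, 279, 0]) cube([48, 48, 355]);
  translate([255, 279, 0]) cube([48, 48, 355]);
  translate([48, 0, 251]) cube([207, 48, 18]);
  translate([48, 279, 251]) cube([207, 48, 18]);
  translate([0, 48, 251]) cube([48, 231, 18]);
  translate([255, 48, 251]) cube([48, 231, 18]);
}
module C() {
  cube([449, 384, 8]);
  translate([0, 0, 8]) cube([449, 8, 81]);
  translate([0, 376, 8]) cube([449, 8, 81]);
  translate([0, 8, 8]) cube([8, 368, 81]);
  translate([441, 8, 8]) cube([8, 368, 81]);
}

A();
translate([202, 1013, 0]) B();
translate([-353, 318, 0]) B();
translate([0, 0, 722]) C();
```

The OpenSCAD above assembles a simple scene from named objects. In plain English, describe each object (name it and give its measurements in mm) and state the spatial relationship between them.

A is a table: top 707 mm (x) × 963 mm (y), 44 mm thick, upper face at z = 722 mm, on four 56×56 mm square legs, each inset 49 mm from the nearest pair of top edges, running from z = 0 to the bottom of the top. Four apron rails, 56 mm thick and 93 mm tall, run between adjacent legs with their top edges flush with the underside of the top and their outer faces flush with the legs' outer faces.

B is a four-legged stool. The seat is 303×327 mm, 38 mm thick, top at z = 393 mm. It stands on four square legs, each 48×48 mm in cross-section, from z = 0 to the seat underside, each flush with a corner of the seat. Four stretchers, 48 mm wide and 18 mm tall, connect adjacent legs with their undersides at z = 251 mm, each running between the inner faces of the legs it joins and aligned with the legs' outer faces on the other axis.

C is an open-topped rectangular box: outside dimensions 449×384×89 mm, with a uniform wall and base thickness of 8 mm. The base is a full 449×384 slab on the floor; four walls sit on top of the base. The front and back walls (the −y and +y sides) span the full width; the two side walls fit between them.

Two stools sit around the table at the +y, −x sides. The open box is on top of the table.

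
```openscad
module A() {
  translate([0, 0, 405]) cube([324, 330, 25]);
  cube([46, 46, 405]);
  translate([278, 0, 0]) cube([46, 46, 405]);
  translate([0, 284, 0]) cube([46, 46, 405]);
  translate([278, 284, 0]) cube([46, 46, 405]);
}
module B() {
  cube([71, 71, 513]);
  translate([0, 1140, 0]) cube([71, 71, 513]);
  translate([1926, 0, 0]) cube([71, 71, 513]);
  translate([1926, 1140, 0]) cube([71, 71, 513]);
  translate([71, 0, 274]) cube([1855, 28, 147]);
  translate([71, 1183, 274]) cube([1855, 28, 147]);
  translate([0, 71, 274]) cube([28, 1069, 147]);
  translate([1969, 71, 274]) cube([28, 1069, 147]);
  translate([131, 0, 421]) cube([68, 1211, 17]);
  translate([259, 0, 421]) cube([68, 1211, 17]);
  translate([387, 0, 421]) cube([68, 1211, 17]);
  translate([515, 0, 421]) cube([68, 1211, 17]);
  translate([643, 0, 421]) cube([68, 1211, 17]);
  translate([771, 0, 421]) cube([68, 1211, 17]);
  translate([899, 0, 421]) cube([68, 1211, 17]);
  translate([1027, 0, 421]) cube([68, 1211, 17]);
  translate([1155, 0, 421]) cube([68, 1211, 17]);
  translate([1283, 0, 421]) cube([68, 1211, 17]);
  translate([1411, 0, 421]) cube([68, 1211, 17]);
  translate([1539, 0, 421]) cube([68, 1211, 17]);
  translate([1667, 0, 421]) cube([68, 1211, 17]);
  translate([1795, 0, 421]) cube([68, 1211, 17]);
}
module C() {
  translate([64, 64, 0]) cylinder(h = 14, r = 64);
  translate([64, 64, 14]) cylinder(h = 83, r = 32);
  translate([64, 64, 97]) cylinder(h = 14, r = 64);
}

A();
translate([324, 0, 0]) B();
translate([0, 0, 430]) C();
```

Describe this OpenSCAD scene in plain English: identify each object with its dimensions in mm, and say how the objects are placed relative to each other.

A is a simple wooden stool: a rectangular seat 324 mm (x) by 330 mm (y), 25 mm thick, top face at z = 430 mm, on four square legs, each 46×46 mm in cross-section. The legs rest on z = 0, each flush with a corner of the seat.

B is a bed frame 1997 mm long (x) by 1211 mm wide (y). Four 71×71 mm corner posts, 513 mm tall, at the corners of the footprint. Four rails of 28 mm thickness and 147 mm height run between adjacent posts with their undersides at z = 274 mm, their outer faces flush with the outside of the frame (the two x-running rails run between the posts' inner faces; the two y-running rails run between the posts' inner faces). 14 slats, each 68 mm wide (x) and 17 mm thick, lie across the top of the two x-running rails, running the full 1211 mm width of the frame in y; the slats are evenly spaced along x between the inner faces of the end posts with equal gaps (rounded down to the nearest mm) at the −x end and between each pair — any rounding remainder accumulates at the +x end.

C is a spool: two coaxial disc flanges of radius 64 mm and thickness 14 mm, joined by a core cylinder of radius 32 mm and height 83 mm. The lower flange rests on z = 0 and the three cylinders share a vertical axis.

The bed frame is against the stool's +x side, with their −y faces flush. The spool is on top of the stool.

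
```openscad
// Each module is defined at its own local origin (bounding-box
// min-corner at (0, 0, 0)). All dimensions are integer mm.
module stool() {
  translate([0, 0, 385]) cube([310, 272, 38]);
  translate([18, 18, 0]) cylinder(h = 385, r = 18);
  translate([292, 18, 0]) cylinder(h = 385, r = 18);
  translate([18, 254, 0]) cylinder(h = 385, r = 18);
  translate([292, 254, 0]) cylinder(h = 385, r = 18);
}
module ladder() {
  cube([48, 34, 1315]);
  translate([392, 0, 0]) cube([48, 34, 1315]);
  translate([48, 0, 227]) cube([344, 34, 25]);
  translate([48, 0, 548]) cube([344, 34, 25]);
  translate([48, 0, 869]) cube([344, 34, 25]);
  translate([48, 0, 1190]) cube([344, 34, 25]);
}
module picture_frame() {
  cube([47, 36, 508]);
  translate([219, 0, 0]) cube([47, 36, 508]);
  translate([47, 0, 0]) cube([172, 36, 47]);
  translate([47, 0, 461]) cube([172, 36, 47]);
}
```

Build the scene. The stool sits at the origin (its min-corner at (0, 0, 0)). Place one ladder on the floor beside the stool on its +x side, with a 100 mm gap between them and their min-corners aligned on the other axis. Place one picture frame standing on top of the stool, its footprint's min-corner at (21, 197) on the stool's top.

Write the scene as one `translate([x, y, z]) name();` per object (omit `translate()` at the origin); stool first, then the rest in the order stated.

stool();
translate([410, 0, 0]) ladder();
translate([21, 197, 423]) picture_frame();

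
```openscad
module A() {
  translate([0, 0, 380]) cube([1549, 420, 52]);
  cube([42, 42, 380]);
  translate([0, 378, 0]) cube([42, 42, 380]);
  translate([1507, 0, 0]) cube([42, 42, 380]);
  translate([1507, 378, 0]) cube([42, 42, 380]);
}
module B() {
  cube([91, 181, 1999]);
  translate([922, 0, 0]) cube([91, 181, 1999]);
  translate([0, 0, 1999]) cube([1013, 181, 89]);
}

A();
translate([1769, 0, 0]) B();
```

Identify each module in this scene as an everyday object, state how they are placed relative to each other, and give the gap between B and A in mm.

A is a bench. B is a door frame. The door frame is on the floor beside the bench on its +x side. The gap between the door frame and the bench is 220 mm.

The door frame's nearest face is 220 mm from the bench's +x face.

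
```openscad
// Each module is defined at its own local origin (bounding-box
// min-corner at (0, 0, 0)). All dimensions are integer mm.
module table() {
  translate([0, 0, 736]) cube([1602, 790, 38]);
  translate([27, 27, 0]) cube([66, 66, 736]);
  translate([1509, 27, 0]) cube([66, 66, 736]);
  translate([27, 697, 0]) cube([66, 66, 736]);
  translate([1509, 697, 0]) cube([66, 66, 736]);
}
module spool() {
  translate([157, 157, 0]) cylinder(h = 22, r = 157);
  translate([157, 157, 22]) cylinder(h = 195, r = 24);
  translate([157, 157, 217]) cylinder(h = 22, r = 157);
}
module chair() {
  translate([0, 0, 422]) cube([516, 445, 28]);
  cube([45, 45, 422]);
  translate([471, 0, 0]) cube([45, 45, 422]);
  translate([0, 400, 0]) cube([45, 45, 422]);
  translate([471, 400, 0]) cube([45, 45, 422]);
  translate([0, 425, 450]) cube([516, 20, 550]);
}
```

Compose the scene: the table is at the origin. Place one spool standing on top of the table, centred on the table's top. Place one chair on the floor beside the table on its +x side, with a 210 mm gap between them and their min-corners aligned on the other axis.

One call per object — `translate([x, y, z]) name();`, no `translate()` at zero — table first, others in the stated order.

table();
translate([644, 238, 774]) spool();
translate([1812, 0, 0]) chair();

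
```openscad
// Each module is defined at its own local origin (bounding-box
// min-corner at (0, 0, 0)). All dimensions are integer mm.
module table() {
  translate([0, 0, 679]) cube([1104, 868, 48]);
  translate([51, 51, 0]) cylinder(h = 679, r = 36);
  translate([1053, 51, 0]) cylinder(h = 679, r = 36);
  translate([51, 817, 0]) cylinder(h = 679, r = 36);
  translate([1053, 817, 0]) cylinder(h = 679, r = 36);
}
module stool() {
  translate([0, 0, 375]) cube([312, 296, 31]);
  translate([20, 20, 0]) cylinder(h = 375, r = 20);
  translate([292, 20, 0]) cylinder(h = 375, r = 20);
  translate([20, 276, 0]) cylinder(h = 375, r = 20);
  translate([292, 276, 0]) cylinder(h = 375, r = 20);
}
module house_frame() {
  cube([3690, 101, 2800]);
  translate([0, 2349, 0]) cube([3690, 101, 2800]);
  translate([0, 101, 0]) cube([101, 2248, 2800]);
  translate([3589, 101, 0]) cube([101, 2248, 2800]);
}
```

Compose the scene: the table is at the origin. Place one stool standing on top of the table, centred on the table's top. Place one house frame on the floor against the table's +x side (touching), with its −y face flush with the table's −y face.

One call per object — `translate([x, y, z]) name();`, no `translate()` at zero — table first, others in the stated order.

table();
translate([396, 286, 727]) stool();
translate([1104, 0, 0]) house_frame();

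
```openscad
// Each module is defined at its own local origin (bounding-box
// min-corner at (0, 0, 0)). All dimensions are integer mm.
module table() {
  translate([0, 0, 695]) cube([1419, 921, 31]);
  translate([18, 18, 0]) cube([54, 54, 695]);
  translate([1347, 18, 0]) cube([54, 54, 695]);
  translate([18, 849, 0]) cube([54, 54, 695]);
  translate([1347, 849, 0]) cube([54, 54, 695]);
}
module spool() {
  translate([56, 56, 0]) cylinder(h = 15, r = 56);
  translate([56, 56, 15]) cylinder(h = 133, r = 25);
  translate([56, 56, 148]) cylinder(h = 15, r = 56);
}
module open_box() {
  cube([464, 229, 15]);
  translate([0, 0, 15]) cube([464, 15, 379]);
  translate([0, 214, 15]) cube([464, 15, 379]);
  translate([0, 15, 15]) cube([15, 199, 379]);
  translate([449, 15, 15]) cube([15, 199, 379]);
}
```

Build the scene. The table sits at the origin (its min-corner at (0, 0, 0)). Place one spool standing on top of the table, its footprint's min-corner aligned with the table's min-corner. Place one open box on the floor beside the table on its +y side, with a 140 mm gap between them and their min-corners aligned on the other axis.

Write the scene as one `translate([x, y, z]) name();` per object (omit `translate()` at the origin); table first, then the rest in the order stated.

table();
translate([0, 0, 726]) spool();
translate([0, 1061, 0]) open_box();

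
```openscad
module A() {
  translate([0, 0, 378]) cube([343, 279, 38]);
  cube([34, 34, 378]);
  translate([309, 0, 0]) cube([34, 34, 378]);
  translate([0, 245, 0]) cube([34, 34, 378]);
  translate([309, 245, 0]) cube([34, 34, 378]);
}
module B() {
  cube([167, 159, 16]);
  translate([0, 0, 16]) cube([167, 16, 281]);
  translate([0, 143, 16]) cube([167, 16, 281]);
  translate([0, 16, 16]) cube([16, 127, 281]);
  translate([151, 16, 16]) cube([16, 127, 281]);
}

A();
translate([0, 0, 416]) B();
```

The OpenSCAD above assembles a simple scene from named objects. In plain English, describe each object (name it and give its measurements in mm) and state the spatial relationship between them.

A is a four-legged stool. The seat is 343×279 mm, 38 mm thick, top at z = 416 mm. It stands on four square legs, each 34×34 mm in cross-section, from z = 0 to the seat underside, each flush with a corner of the seat.

B is an open-topped rectangular box: outside dimensions 167×159×297 mm, with a uniform wall and base thickness of 16 mm. The base is a full 167×159 slab on the floor; four walls sit on top of the base. The front and back walls (the −y and +y sides) span the full width; the two side walls fit between them.

The open box is on top of the stool.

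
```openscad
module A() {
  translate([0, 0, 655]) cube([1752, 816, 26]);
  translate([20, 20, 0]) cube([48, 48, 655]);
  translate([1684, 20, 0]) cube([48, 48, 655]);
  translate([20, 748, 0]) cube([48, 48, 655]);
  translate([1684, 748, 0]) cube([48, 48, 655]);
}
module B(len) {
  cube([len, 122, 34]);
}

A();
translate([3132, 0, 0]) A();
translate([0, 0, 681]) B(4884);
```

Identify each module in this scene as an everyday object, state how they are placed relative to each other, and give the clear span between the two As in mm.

Second table starts at x = 3132; first ends at x = 1752; clear span = 3132 − 1752 = 1380 mm.

A is a table. B is a beam. A beam spans the tops of two tables. The clear span between the two tables is 1380 mm.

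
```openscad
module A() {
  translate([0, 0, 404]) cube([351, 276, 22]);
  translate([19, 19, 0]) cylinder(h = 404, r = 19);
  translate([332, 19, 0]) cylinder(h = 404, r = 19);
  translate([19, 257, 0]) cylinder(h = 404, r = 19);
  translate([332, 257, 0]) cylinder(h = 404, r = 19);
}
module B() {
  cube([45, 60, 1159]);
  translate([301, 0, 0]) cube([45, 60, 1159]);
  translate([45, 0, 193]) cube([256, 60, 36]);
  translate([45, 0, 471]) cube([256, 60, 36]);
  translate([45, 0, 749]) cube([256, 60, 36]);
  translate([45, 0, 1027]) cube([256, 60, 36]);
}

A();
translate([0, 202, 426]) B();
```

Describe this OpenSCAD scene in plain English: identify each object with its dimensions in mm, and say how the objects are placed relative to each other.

A is a simple wooden stool: a rectangular seat 351 mm (x) by 276 mm (y), 22 mm thick, top face at z = 426 mm, on four round legs, each 38 mm in diameter. The legs rest on z = 0, each leg's axis is inset half a diameter from the nearest pair of seat edges (so the leg's bounding box is flush with the corner).

B is a wooden ladder with two side rails of 45×60 mm section and 1159 mm height, set 346 mm apart overall. Between them run 4 rectangular rungs (60 mm deep, 36 mm thick), front faces flush with the rails' −y face. The bottom of the first rung is 193 mm above the floor and each subsequent rung is 278 mm higher than the one below.

The ladder is on top of the stool.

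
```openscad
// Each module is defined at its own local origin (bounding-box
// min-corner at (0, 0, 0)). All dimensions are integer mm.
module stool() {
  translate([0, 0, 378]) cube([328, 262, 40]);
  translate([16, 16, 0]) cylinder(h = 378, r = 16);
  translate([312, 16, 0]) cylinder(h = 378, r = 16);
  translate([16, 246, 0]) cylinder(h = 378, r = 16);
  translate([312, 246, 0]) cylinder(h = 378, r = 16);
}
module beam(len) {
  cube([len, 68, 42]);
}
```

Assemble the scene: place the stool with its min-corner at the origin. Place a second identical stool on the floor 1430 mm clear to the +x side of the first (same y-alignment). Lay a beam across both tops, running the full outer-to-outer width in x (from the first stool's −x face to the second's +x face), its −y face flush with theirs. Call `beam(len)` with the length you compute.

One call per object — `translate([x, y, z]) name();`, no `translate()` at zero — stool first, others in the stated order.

stool();
translate([1758, 0, 0]) stool();
translate([0, 0, 418]) beam(2086);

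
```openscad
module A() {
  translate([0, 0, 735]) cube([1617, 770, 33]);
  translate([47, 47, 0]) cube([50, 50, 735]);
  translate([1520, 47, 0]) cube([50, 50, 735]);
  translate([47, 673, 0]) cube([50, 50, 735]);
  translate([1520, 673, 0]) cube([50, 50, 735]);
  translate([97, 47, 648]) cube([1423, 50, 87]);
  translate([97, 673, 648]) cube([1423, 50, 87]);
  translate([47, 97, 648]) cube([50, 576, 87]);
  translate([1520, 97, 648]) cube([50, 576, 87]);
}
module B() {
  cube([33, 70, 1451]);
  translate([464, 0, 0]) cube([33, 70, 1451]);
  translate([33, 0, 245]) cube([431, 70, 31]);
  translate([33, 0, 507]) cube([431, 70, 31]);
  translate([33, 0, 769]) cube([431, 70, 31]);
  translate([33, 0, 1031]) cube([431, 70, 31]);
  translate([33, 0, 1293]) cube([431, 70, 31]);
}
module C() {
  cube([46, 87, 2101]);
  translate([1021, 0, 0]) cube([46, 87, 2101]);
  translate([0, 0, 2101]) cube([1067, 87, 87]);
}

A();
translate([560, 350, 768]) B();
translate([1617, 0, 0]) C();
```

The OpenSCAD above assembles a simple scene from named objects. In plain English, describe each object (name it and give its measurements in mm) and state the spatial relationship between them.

A is a table with a 1617×770 mm rectangular top, 33 mm thick, top surface at z = 768 mm, supported by four 50×50 mm square legs, each inset 47 mm from the nearest pair of top edges, running from the floor. Four apron rails, 50 mm thick and 87 mm tall, run between adjacent legs with their top edges flush with the underside of the top and their outer faces flush with the legs' outer faces.

B is a straight ladder. Two 33×70 mm vertical rails, 1451 mm tall, stand 497 mm apart (outside-to-outside) with their front faces coplanar on the −y side. 5 rungs, each 70 mm deep and 31 mm tall, span between the inner faces of the rails, front faces flush with the rails. The lowest rung's underside is at z = 245 mm and rungs are spaced 262 mm apart (underside to underside).

C is a door frame. The clear opening is 975 mm wide and 2101 mm high. Two 46 mm wide jambs, 87 mm deep, stand either side of the opening from the floor to the top of the opening. A 87 mm thick head sits across the top of both jambs, spanning the full outside width of the frame.

The ladder is on top of the table, centred. The door frame is against the table's +x side, with their −y faces flush.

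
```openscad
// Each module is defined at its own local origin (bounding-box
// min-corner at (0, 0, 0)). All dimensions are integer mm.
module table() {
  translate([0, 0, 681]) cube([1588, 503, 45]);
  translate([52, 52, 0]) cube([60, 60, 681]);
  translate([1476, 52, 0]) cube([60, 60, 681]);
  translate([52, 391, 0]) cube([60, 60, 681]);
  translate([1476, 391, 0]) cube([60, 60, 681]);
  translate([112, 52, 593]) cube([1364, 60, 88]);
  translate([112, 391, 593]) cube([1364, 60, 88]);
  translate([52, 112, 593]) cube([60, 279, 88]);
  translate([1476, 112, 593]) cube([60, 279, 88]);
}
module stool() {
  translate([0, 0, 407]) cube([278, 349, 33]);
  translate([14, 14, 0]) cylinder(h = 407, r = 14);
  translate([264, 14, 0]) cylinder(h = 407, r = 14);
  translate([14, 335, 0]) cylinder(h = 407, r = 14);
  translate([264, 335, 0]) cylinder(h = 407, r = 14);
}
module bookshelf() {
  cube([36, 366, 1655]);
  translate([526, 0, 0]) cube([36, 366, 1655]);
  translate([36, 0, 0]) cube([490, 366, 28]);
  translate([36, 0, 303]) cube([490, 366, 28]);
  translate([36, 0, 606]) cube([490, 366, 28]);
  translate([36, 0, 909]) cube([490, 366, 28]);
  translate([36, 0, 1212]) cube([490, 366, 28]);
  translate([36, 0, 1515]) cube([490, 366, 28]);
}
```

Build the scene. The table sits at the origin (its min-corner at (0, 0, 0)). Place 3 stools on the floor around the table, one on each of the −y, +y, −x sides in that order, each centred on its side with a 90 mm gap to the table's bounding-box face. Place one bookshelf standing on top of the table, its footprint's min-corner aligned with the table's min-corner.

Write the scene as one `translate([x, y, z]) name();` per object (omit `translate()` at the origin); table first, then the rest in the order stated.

table();
translate([655, -439, 0]) stool();
translate([655, 593, 0]) stool();
translate([-368, 77, 0]) stool();
translate([0, 0, 726]) bookshelf();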